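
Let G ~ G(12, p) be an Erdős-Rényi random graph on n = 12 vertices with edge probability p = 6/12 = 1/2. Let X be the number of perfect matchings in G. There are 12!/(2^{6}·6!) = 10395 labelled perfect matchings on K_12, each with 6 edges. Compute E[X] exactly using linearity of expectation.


K_12 has 12!/(2^{6}·6!) = 10395 labelled perfect matchings.
For each such perfect matching H, let X_H = 1 if all 6 edges of H are present in G. Then P[X_H = 1] = p^{6} = (1/2)^{6} = 1/64.
Summing the indicators: E[X] = Σ_H E[X_H] = 10395 · p^{6} = 10395 · 1/64 = 10395/64.
Numerically: E[X] ≈ 162.4.

E[X] = 10395 · (1/2)^{6} = 10395/64 ≈ 162.4.


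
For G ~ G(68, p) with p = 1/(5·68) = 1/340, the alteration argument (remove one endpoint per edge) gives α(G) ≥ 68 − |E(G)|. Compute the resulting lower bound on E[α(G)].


E[|E(G)|] = C(68, 2)·p = 2278 · (1/340) = 67/10.
E[α(G)] ≥ n − E[|E(G)|] = 68 − 67/10 = 613/10.
Numerically: ≈ 61.30000.
(This is only a lower bound; the true E[α(G)] may be larger.)

E[α(G)] ≥ 613/10 ≈ 61.30000.


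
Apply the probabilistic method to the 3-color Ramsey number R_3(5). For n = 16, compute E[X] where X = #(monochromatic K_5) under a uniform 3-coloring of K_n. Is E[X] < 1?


E[X] = C(16, 5) · 3^{1 − 10} = 4368 · 3^{−9} = 4368/19683.
As a reduced fraction: E[X] = 1456/6561 ≈ 0.222.
Is E[X] < 1? YES.
Since E[X] < 1, there exists a 3-coloring of K_{16} with no monochromatic K_5; hence R_3(5) > 16.

E[X] = 1456/6561 ≈ 0.222; E[X] < 1, so R_3(5) > 16.


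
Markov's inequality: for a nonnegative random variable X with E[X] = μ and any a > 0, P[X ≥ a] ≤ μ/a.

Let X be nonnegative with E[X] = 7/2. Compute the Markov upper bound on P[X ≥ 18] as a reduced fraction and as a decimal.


μ = E[X] = 7/2, a = 18.
Markov: P[X ≥ 18] ≤ μ/a = (7/2)/18 = 7/36.
Numerically: ≈ 0.1944.
(Since a = 18 > μ = 3.5000, the bound 7/36 is < 1 and informative.)

P[X ≥ 18] ≤ 7/36 ≈ 0.1944.


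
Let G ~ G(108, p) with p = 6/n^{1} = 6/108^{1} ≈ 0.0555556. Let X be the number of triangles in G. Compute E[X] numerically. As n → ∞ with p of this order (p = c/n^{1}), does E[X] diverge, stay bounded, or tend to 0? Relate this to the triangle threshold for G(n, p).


Number of potential triangles: C(108, 3) = 204156.
Each occurs with probability p³ ≈ (0.0555556)³ ≈ 1.71467764e-04.
By linearity: E[X] = C(108, 3)·p³ ≈ 204156 · 1.71467764e-04 ≈ 35.006173.
Here α = 1, so p = 6/n is exactly at the triangle threshold p ~ 1/n. Asymptotically E[X] → c³/6 = 6³/6 = 36 ≈ 36.000000, a bounded constant. In this regime the triangle count is asymptotically Poisson(c³/6).

E[X] ≈ 35.006173; in regime p = Θ(1/n^{1}) E[X] stays bounded (at the triangle threshold p ~ 1/n).


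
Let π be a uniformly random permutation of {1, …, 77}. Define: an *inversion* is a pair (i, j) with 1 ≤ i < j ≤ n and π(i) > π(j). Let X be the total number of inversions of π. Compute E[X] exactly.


Write X = Σ X_I over the C(77, 2) = 2926 pairs i < j, with X_I the indicator of one inversion.
There are 2926 indicators.
For each fixed pair i < j, the values π(i) and π(j) are two distinct elements of {1, …, 77} in uniformly random order; by symmetry P[π(i) > π(j)] = 1/2.
By linearity: E[X] = 2926 · (1/2) = C(77, 2) · (1/2) = 2926/2 = 1463 ≈ 1463.000000.

E[X] = 1463 = 1463.000000.


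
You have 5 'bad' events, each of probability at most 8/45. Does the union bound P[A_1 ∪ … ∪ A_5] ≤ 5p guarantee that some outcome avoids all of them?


Union bound: P[∪_{i=1}^{5} A_i] ≤ Σ_i P[A_i] ≤ 5·p = 5·(8/45) = 8/9.
Numerically: 8/9 ≈ 0.888889.
Is 8/9 < 1? YES.
Since P[∪ A_i] ≤ 8/9 < 1, the complement has P[∩ A_i^c] ≥ 1 − 8/9 = 1/9 > 0, so some outcome avoids every A_i.

5·p = 8/9 ≈ 0.888889; existence CERTIFIED by the union bound.


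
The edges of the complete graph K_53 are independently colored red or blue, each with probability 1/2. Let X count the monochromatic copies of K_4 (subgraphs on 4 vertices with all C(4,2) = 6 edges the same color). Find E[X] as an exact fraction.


Let X = Σ_S X_S over the C(53, 4) = 292825 subsets S of size 4, where X_S = 1 if the K_4 on S is monochromatic.
For a fixed S, the K_4 on S has C(4, 2) = 6 edges. P[all 6 edges red] = (1/2)^6, and likewise for blue, so P[monochromatic] = 2·(1/2)^6 = 2^{1 − 6} = 1/32.
Summing: E[X] = C(53, 4) · 2^{1 − 6} = 292825 · 1/32 = 292825/32.
Numerically: E[X] ≈ 9150.781.

E[X] = C(53,4)·2^(1−C(4,2)) = 292825/32 ≈ 9150.781.


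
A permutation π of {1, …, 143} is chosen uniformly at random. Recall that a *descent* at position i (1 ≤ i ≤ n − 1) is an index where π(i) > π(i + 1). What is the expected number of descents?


Write X = Σ X_I over i = 1, …, 142, with X_I the indicator of one descent.
There are 142 indicators.
For each fixed i, the pair (π(i), π(i+1)) is a uniformly random ordered pair of distinct values from {1, …, 143}; by symmetry P[π(i) > π(i+1)] = 1/2.
By linearity: E[X] = 142 · (1/2) = (143 − 1) · (1/2) = 71 ≈ 71.0000.

E[X] = 71 = 71.0000.


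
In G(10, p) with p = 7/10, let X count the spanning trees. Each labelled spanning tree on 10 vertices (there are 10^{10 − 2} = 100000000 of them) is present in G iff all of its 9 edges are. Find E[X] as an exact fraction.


K_10 has 10^{10 − 2} = 100000000 labelled spanning trees.
For each such spanning tree H, let X_H = 1 if all 9 edges of H are present in G. Then P[X_H = 1] = p^{9} = (7/10)^{9} = 40353607/1000000000.
Summing the indicators: E[X] = Σ_H E[X_H] = 100000000 · p^{9} = 100000000 · 40353607/1000000000 = 40353607/10.
Numerically: E[X] ≈ 4.0354e+06.

E[X] = 100000000 · (7/10)^{9} = 40353607/10 ≈ 4.0354e+06.


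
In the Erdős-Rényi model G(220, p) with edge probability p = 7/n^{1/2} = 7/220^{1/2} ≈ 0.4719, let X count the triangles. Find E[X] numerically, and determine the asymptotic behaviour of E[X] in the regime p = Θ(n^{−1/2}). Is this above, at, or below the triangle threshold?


Number of potential triangles: C(220, 3) = 1750540.
Each occurs with probability p³ ≈ (0.4719)³ ≈ 1.051139e-01.
By linearity: E[X] = C(220, 3)·p³ ≈ 1750540 · 1.051139e-01 ≈ 184006.0649.
Since α = 1/2 < 1, p = c/n^{1/2} ≫ 1/n is above the triangle threshold p ~ 1/n. Asymptotically E[X] ~ (c³/6)·n^{3(1−α)} = (7³/6)·n^{1.5} → ∞; triangles are abundant w.h.p.

E[X] ≈ 184006.0649; in regime p = Θ(1/n^{1/2}) E[X] diverges (above the triangle threshold p ~ 1/n).


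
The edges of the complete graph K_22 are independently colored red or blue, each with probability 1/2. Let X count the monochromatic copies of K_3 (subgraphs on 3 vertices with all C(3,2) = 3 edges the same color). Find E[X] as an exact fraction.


Let X = Σ_S X_S over the C(22, 3) = 1540 subsets S of size 3, where X_S = 1 if the K_3 on S is monochromatic.
For a fixed S, the K_3 on S has C(3, 2) = 3 edges. P[all 3 edges red] = (1/2)^3, and likewise for blue, so P[monochromatic] = 2·(1/2)^3 = 2^{1 − 3} = 1/4.
By linearity of expectation: E[X] = C(22, 3) · 2^{1 − 3} = 1540 · 1/4 = 385.
Numerically: E[X] ≈ 385.0000.

E[X] = C(22,3)·2^(1−C(3,2)) = 385 ≈ 385.0000.


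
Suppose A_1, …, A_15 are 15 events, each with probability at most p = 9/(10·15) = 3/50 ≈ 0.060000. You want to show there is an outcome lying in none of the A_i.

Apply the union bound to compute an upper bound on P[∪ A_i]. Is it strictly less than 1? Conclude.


Union bound: P[∪_{i=1}^{15} A_i] ≤ Σ_i P[A_i] ≤ 15·p = 15·(3/50) = 9/10.
Numerically: 9/10 ≈ 0.900000.
Is 9/10 < 1? YES.
Since P[∪ A_i] ≤ 9/10 < 1, the complement has P[∩ A_i^c] ≥ 1 − 9/10 = 1/10 > 0, so some outcome avoids every A_i.

15·p = 9/10 ≈ 0.900000; existence CERTIFIED by the union bound.


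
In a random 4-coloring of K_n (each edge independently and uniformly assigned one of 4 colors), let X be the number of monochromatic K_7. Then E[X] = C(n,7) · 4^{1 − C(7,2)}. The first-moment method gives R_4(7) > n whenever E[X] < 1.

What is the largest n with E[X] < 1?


We need C(n, 7) · 4^{1 − 21} < 1, i.e. C(n, 7) < 4^{21 − 1} = 1099511627776.
Check values of n near the boundary:
  n = 178: C(178, 7) = 996867063280; 996867063280 < 1099511627776? YES
  n = 179: C(179, 7) = 1037437234460; 1037437234460 < 1099511627776? YES
  n = 180: C(180, 7) = 1079414463600; 1079414463600 < 1099511627776? YES
  n = 181: C(181, 7) = 1122839183400; 1122839183400 < 1099511627776? NO
The largest n with C(n, 7) < 1099511627776 is n = 180 (where E[X] = 67463403975/68719476736 ≈ 0.982). Hence R_4(7) > 180, i.e. R_4(7) ≥ 181.

Largest n = 180; hence R_4(7) > 180.


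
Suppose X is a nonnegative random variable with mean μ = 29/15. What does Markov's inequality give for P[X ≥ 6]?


μ = E[X] = 29/15, a = 6.
Markov: P[X ≥ 6] ≤ μ/a = (29/15)/6 = 29/90.
Numerically: ≈ 0.3222.
(Since a = 6 > μ = 1.9333, the bound 29/90 is < 1 and informative.)

P[X ≥ 6] ≤ 29/90 ≈ 0.3222.


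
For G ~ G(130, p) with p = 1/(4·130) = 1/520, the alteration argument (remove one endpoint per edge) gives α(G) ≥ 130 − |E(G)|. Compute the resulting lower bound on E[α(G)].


E[|E(G)|] = C(130, 2)·p = 8385 · (1/520) = 129/8.
E[α(G)] ≥ n − E[|E(G)|] = 130 − 129/8 = 911/8.
Numerically: ≈ 113.875.
(This is only a lower bound; the true E[α(G)] may be larger.)

E[α(G)] ≥ 911/8 ≈ 113.875.


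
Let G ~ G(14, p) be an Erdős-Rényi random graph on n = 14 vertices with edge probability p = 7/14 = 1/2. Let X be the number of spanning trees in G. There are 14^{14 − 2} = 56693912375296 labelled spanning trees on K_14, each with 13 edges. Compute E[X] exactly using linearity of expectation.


K_14 has 14^{14 − 2} = 56693912375296 labelled spanning trees.
For each such spanning tree H, let X_H = 1 if all 13 edges of H are present in G. Then P[X_H = 1] = p^{13} = (1/2)^{13} = 1/8192.
By linearity: E[X] = Σ_H E[X_H] = 56693912375296 · p^{13} = 56693912375296 · 1/8192 = 13841287201/2.
Numerically: E[X] ≈ 6.921e+09.

E[X] = 56693912375296 · (1/2)^{13} = 13841287201/2 ≈ 6.921e+09.


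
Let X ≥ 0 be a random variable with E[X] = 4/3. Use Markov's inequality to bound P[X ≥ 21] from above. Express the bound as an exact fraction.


μ = E[X] = 4/3, a = 21.
Markov: P[X ≥ 21] ≤ μ/a = (4/3)/21 = 4/63.
Numerically: ≈ 0.063492.
(Since a = 21 > μ = 1.333333, the bound 4/63 is < 1 and informative.)

P[X ≥ 21] ≤ 4/63 ≈ 0.063492.


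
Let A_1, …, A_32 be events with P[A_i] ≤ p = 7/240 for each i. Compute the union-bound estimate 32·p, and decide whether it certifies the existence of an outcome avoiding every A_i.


Union bound: P[∪_{i=1}^{32} A_i] ≤ Σ_i P[A_i] ≤ 32·p = 32·(7/240) = 14/15.
Numerically: 14/15 ≈ 0.9333.
Is 14/15 < 1? YES.
Since P[∪ A_i] ≤ 14/15 < 1, the complement has P[∩ A_i^c] ≥ 1 − 14/15 = 1/15 > 0, so some outcome avoids every A_i.

32·p = 14/15 ≈ 0.9333; existence CERTIFIED by the union bound.


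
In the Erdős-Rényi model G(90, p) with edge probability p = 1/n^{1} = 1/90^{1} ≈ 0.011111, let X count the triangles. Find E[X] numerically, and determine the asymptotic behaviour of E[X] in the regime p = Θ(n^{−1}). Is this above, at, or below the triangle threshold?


Number of potential triangles: C(90, 3) = 117480.
Each occurs with probability p³ ≈ (0.011111)³ ≈ 1.3717421e-06.
By linearity: E[X] = C(90, 3)·p³ ≈ 117480 · 1.3717421e-06 ≈ 0.16115.
Here α = 1, so p = 1/n is exactly at the triangle threshold p ~ 1/n. Asymptotically E[X] → c³/6 = 1³/6 = 1/6 ≈ 0.16667, a bounded constant. In this regime the triangle count is asymptotically Poisson(c³/6).

E[X] ≈ 0.16115; in regime p = Θ(1/n^{1}) E[X] stays bounded (at the triangle threshold p ~ 1/n).


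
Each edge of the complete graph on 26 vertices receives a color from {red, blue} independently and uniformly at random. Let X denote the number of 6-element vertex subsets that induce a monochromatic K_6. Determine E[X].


Let X = Σ_S X_S over the C(26, 6) = 230230 subsets S of size 6, where X_S = 1 if the K_6 on S is monochromatic.
For a fixed S, the K_6 on S has C(6, 2) = 15 edges. P[all 15 edges red] = (1/2)^15, and likewise for blue, so P[monochromatic] = 2·(1/2)^15 = 2^{1 − 15} = 1/16384.
By linearity: E[X] = C(26, 6) · 2^{1 − 15} = 230230 · 1/16384 = 115115/8192.
Numerically: E[X] ≈ 14.052124.

E[X] = C(26,6)·2^(1−C(6,2)) = 115115/8192 ≈ 14.052124.


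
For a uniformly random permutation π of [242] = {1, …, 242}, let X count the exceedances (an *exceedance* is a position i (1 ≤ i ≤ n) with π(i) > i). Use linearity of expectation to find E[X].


Write X = Σ_{i=1}^{242} X_i, where X_i = 1_{π(i) > i}.
For each fixed i, π(i) is uniform over {1, …, 242} (marginal of a uniform permutation), so P[π(i) > i] = (n − i)/n. Summing: Σ_{i=1}^{242} (n − i)/n = (0 + 1 + … + 241)/242 = 242(242 − 1)/(2·242) = (242 − 1)/2.
Hence E[X] = Σ_{i=1}^{242} (242 − i)/242 = 241/2 ≈ 120.500000.

E[X] = 241/2 = 120.500000.


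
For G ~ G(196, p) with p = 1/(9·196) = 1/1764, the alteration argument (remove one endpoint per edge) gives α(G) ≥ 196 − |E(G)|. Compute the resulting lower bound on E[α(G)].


E[|E(G)|] = C(196, 2)·p = 19110 · (1/1764) = 65/6.
E[α(G)] ≥ n − E[|E(G)|] = 196 − 65/6 = 1111/6.
Numerically: ≈ 185.167.
(This is only a lower bound; the true E[α(G)] may be larger.)

E[α(G)] ≥ 1111/6 ≈ 185.167.


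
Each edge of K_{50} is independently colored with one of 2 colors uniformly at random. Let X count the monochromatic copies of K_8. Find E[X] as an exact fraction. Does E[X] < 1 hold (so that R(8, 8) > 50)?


E[X] = C(50, 8) · 2^{1 − 28} = 536878650 · 2^{−27} = 536878650/134217728.
As a reduced fraction: E[X] = 268439325/67108864 ≈ 4.0000577.
Is E[X] < 1? NO.
Since E[X] ≥ 1, the first-moment bound is inconclusive at n = 50; it does NOT by itself certify R(8, 8) > 50.

E[X] = 268439325/67108864 ≈ 4.0000577; E[X] ≥ 1; first-moment method inconclusive here.


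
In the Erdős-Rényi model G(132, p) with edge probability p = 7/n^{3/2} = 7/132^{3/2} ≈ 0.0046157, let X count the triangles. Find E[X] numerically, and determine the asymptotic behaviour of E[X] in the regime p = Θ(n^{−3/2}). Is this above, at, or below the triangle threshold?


Number of potential triangles: C(132, 3) = 374660.
Each occurs with probability p³ ≈ (0.0046157)³ ≈ 9.83357489e-08.
By linearity: E[X] = C(132, 3)·p³ ≈ 374660 · 9.83357489e-08 ≈ 0.036842.
Since α = 3/2 > 1, p = c/n^{3/2} = o(1/n) is below the triangle threshold p ~ 1/n. Asymptotically E[X] ~ (c³/6)·n^{3(1−α)} = (7³/6)·n^{-1.5} → 0, so by Markov's inequality G has no triangles w.h.p.

E[X] ≈ 0.036842; in regime p = Θ(1/n^{3/2}) E[X] tends to 0 (below the triangle threshold p ~ 1/n).


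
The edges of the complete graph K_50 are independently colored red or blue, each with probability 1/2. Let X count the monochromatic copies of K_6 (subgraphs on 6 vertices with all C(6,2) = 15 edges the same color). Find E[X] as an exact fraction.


Let X = Σ_S X_S over the C(50, 6) = 15890700 subsets S of size 6, where X_S = 1 if the K_6 on S is monochromatic.
For a fixed S, the K_6 on S has C(6, 2) = 15 edges. P[all 15 edges red] = (1/2)^15, and likewise for blue, so P[monochromatic] = 2·(1/2)^15 = 2^{1 − 15} = 1/16384.
By linearity of expectation: E[X] = C(50, 6) · 2^{1 − 15} = 15890700 · 1/16384 = 3972675/4096.
Numerically: E[X] ≈ 969.891.

E[X] = C(50,6)·2^(1−C(6,2)) = 3972675/4096 ≈ 969.891.


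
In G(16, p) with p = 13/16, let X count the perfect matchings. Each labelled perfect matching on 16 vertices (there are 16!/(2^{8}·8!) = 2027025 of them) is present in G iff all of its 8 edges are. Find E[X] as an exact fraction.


K_16 has 16!/(2^{8}·8!) = 2027025 labelled perfect matchings.
For each such perfect matching H, let X_H = 1 if all 8 edges of H are present in G. Then P[X_H = 1] = p^{8} = (13/16)^{8} = 815730721/4294967296.
By linearity: E[X] = Σ_H E[X_H] = 2027025 · p^{8} = 2027025 · 815730721/4294967296 = 1653506564735025/4294967296.
Numerically: E[X] ≈ 3.85e+05.

E[X] = 2027025 · (13/16)^{8} = 1653506564735025/4294967296 ≈ 3.85e+05.


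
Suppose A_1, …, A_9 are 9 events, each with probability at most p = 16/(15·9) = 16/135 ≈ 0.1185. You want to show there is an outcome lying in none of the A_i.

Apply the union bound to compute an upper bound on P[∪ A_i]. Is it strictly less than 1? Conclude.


Union bound: P[∪_{i=1}^{9} A_i] ≤ Σ_i P[A_i] ≤ 9·p = 9·(16/135) = 16/15.
Numerically: 16/15 ≈ 1.0667.
Is 16/15 < 1? NO.
Since the bound 16/15 is ≥ 1, the union bound is uninformative here; it does NOT by itself certify existence.

9·p = 16/15 ≈ 1.0667; existence NOT certified by the union bound.


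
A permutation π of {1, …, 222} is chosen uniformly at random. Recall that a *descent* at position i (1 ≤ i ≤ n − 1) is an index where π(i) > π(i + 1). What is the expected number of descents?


Write X = Σ X_I over i = 1, …, 221, with X_I the indicator of one descent.
There are 221 indicators.
For each fixed i, the pair (π(i), π(i+1)) is a uniformly random ordered pair of distinct values from {1, …, 222}; by symmetry P[π(i) > π(i+1)] = 1/2.
By linearity: E[X] = 221 · (1/2) = (222 − 1) · (1/2) = 221/2 ≈ 110.500000.

E[X] = 221/2 = 110.500000.


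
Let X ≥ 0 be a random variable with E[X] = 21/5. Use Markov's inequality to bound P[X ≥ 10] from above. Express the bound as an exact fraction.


μ = E[X] = 21/5, a = 10.
Markov: P[X ≥ 10] ≤ μ/a = (21/5)/10 = 21/50.
Numerically: ≈ 0.42000.
(Since a = 10 > μ = 4.20000, the bound 21/50 is < 1 and informative.)

P[X ≥ 10] ≤ 21/50 ≈ 0.42000.


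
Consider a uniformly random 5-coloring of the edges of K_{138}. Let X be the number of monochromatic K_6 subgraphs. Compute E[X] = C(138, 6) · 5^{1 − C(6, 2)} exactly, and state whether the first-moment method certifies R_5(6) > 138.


E[X] = C(138, 6) · 5^{1 − 15} = 8592039666 · 5^{−14} = 8592039666/6103515625.
As a reduced fraction: E[X] = 8592039666/6103515625 ≈ 1.40772.
Is E[X] < 1? NO.
Since E[X] ≥ 1, the first-moment bound is inconclusive at n = 138; it does NOT by itself certify R_5(6) > 138.

E[X] = 8592039666/6103515625 ≈ 1.40772; E[X] ≥ 1; first-moment method inconclusive here.


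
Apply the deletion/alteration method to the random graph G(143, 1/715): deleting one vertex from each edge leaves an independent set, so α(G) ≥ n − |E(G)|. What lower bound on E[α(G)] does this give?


E[|E(G)|] = C(143, 2)·p = 10153 · (1/715) = 71/5.
E[α(G)] ≥ n − E[|E(G)|] = 143 − 71/5 = 644/5.
Numerically: ≈ 128.80000.
(This is only a lower bound; the true E[α(G)] may be larger.)

E[α(G)] ≥ 644/5 ≈ 128.80000.


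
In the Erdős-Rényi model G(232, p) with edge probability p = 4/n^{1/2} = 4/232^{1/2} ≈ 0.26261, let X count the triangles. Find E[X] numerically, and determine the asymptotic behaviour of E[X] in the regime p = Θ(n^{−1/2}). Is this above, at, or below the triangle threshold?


Number of potential triangles: C(232, 3) = 2054360.
Each occurs with probability p³ ≈ (0.26261)³ ≈ 1.8111232e-02.
By linearity: E[X] = C(232, 3)·p³ ≈ 2054360 · 1.8111232e-02 ≈ 37206.99082.
Since α = 1/2 < 1, p = c/n^{1/2} ≫ 1/n is above the triangle threshold p ~ 1/n. Asymptotically E[X] ~ (c³/6)·n^{3(1−α)} = (4³/6)·n^{1.5} → ∞; triangles are abundant w.h.p.

E[X] ≈ 37206.99082; in regime p = Θ(1/n^{1/2}) E[X] diverges (above the triangle threshold p ~ 1/n).


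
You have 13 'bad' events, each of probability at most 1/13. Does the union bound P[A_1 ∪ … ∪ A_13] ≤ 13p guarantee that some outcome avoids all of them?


Union bound: P[∪_{i=1}^{13} A_i] ≤ Σ_i P[A_i] ≤ 13·p = 13·(1/13) = 1.
Numerically: 1 ≈ 1.0000.
Is 1 < 1? NO.
Since the bound 1 is ≥ 1, the union bound is uninformative here; it does NOT by itself certify existence.

13·p = 1 ≈ 1.0000; existence NOT certified by the union bound.


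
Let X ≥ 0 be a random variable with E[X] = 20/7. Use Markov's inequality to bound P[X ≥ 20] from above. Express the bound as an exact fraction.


μ = E[X] = 20/7, a = 20.
Markov: P[X ≥ 20] ≤ μ/a = (20/7)/20 = 1/7.
Numerically: ≈ 0.142857.
(Since a = 20 > μ = 2.857143, the bound 1/7 is < 1 and informative.)

P[X ≥ 20] ≤ 1/7 ≈ 0.142857.


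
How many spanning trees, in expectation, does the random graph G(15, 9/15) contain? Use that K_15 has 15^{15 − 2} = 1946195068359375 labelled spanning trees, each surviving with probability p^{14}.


K_15 has 15^{15 − 2} = 1946195068359375 labelled spanning trees.
For each such spanning tree H, let X_H = 1 if all 14 edges of H are present in G. Then P[X_H = 1] = p^{14} = (3/5)^{14} = 4782969/6103515625.
By linearity: E[X] = Σ_H E[X_H] = 1946195068359375 · p^{14} = 1946195068359375 · 4782969/6103515625 = 7625597484987/5.
Numerically: E[X] ≈ 1.525e+12.

E[X] = 1946195068359375 · (3/5)^{14} = 7625597484987/5 ≈ 1.525e+12.


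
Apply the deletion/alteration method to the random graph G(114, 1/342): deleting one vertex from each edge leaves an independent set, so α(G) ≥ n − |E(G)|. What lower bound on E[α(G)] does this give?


E[|E(G)|] = C(114, 2)·p = 6441 · (1/342) = 113/6.
E[α(G)] ≥ n − E[|E(G)|] = 114 − 113/6 = 571/6.
Numerically: ≈ 95.1667.
(This is only a lower bound; the true E[α(G)] may be larger.)

E[α(G)] ≥ 571/6 ≈ 95.1667.


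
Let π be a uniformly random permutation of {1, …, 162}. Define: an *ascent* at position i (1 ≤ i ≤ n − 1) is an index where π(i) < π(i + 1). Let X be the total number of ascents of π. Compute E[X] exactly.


Write X = Σ X_I over i = 1, …, 161, with X_I the indicator of one ascent.
There are 161 indicators.
For each fixed i, the pair (π(i), π(i+1)) is a uniformly random ordered pair of distinct values from {1, …, 162}; by symmetry P[π(i) < π(i+1)] = 1/2.
By linearity: E[X] = 161 · (1/2) = (162 − 1) · (1/2) = 161/2 ≈ 80.500.

E[X] = 161/2 = 80.500.


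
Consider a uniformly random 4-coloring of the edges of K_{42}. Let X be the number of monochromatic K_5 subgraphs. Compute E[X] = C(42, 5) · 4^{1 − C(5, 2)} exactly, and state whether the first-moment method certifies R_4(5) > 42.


E[X] = C(42, 5) · 4^{1 − 10} = 850668 · 4^{−9} = 850668/262144.
As a reduced fraction: E[X] = 212667/65536 ≈ 3.2450.
Is E[X] < 1? NO.
Since E[X] ≥ 1, the first-moment bound is inconclusive at n = 42; it does NOT by itself certify R_4(5) > 42.

E[X] = 212667/65536 ≈ 3.2450; E[X] ≥ 1; first-moment method inconclusive here.


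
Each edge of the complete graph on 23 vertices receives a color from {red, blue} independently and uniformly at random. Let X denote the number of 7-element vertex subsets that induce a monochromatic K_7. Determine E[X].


Let X = Σ_S X_S over the C(23, 7) = 245157 subsets S of size 7, where X_S = 1 if the K_7 on S is monochromatic.
For a fixed S, the K_7 on S has C(7, 2) = 21 edges. P[all 21 edges red] = (1/2)^21, and likewise for blue, so P[monochromatic] = 2·(1/2)^21 = 2^{1 − 21} = 1/1048576.
By linearity of expectation: E[X] = C(23, 7) · 2^{1 − 21} = 245157 · 1/1048576 = 245157/1048576.
Numerically: E[X] ≈ 0.23380.

E[X] = C(23,7)·2^(1−C(7,2)) = 245157/1048576 ≈ 0.23380.


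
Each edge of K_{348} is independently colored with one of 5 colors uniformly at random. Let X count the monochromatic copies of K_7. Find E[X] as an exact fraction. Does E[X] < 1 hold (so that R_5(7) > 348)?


E[X] = C(348, 7) · 5^{1 − 21} = 115412286408552 · 5^{−20} = 115412286408552/95367431640625.
As a reduced fraction: E[X] = 115412286408552/95367431640625 ≈ 1.210.
Is E[X] < 1? NO.
Since E[X] ≥ 1, the first-moment bound is inconclusive at n = 348; it does NOT by itself certify R_5(7) > 348.

E[X] = 115412286408552/95367431640625 ≈ 1.210; E[X] ≥ 1; first-moment method inconclusive here.


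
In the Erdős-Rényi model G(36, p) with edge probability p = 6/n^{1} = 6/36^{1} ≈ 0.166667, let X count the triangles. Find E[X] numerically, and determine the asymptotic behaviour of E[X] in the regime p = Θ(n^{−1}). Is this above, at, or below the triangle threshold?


Number of potential triangles: C(36, 3) = 7140.
Each occurs with probability p³ ≈ (0.166667)³ ≈ 4.62962963e-03.
By linearity: E[X] = C(36, 3)·p³ ≈ 7140 · 4.62962963e-03 ≈ 33.055556.
Here α = 1, so p = 6/n is exactly at the triangle threshold p ~ 1/n. Asymptotically E[X] → c³/6 = 6³/6 = 36 ≈ 36.000000, a bounded constant. In this regime the triangle count is asymptotically Poisson(c³/6).

E[X] ≈ 33.055556; in regime p = Θ(1/n^{1}) E[X] stays bounded (at the triangle threshold p ~ 1/n).


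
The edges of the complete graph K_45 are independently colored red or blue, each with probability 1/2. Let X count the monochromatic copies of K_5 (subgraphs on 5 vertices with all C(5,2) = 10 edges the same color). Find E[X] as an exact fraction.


Let X = Σ_S X_S over the C(45, 5) = 1221759 subsets S of size 5, where X_S = 1 if the K_5 on S is monochromatic.
For a fixed S, the K_5 on S has C(5, 2) = 10 edges. P[all 10 edges red] = (1/2)^10, and likewise for blue, so P[monochromatic] = 2·(1/2)^10 = 2^{1 − 10} = 1/512.
Summing: E[X] = C(45, 5) · 2^{1 − 10} = 1221759 · 1/512 = 1221759/512.
Numerically: E[X] ≈ 2386.248.

E[X] = C(45,5)·2^(1−C(5,2)) = 1221759/512 ≈ 2386.248.


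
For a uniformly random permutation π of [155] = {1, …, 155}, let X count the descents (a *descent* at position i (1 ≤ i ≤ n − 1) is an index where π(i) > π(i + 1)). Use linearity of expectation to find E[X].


Write X = Σ X_I over i = 1, …, 154, with X_I the indicator of one descent.
There are 154 indicators.
For each fixed i, the pair (π(i), π(i+1)) is a uniformly random ordered pair of distinct values from {1, …, 155}; by symmetry P[π(i) > π(i+1)] = 1/2.
By linearity: E[X] = 154 · (1/2) = (155 − 1) · (1/2) = 77 ≈ 77.000.

E[X] = 77 = 77.000.


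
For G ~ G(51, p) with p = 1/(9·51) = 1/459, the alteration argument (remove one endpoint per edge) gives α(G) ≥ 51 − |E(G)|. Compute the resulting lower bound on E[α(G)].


E[|E(G)|] = C(51, 2)·p = 1275 · (1/459) = 25/9.
E[α(G)] ≥ n − E[|E(G)|] = 51 − 25/9 = 434/9.
Numerically: ≈ 48.22222.
(This is only a lower bound; the true E[α(G)] may be larger.)

E[α(G)] ≥ 434/9 ≈ 48.22222.


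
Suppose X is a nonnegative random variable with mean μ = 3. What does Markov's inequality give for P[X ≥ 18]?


μ = E[X] = 3, a = 18.
Markov: P[X ≥ 18] ≤ μ/a = (3)/18 = 1/6.
Numerically: ≈ 0.166667.
(Since a = 18 > μ = 3.000000, the bound 1/6 is < 1 and informative.)

P[X ≥ 18] ≤ 1/6 ≈ 0.166667.


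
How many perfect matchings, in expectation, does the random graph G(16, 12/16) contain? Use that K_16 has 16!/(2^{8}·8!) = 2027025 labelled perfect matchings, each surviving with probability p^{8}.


K_16 has 16!/(2^{8}·8!) = 2027025 labelled perfect matchings.
For each such perfect matching H, let X_H = 1 if all 8 edges of H are present in G. Then P[X_H = 1] = p^{8} = (3/4)^{8} = 6561/65536.
By linearity: E[X] = Σ_H E[X_H] = 2027025 · p^{8} = 2027025 · 6561/65536 = 13299311025/65536.
Numerically: E[X] ≈ 2.0293e+05.

E[X] = 2027025 · (3/4)^{8} = 13299311025/65536 ≈ 2.0293e+05.


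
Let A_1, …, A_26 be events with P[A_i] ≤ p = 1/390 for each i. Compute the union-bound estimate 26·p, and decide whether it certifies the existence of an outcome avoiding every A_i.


Union bound: P[∪_{i=1}^{26} A_i] ≤ Σ_i P[A_i] ≤ 26·p = 26·(1/390) = 1/15.
Numerically: 1/15 ≈ 0.06667.
Is 1/15 < 1? YES.
Since P[∪ A_i] ≤ 1/15 < 1, the complement has P[∩ A_i^c] ≥ 1 − 1/15 = 14/15 > 0, so some outcome avoids every A_i.

26·p = 1/15 ≈ 0.06667; existence CERTIFIED by the union bound.


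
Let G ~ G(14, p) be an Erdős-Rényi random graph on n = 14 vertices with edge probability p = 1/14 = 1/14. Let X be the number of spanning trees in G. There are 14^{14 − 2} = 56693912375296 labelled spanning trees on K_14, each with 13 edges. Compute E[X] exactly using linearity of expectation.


K_14 has 14^{14 − 2} = 56693912375296 labelled spanning trees.
For each such spanning tree H, let X_H = 1 if all 13 edges of H are present in G. Then P[X_H = 1] = p^{13} = (1/14)^{13} = 1/793714773254144.
Summing the indicators: E[X] = Σ_H E[X_H] = 56693912375296 · p^{13} = 56693912375296 · 1/793714773254144 = 1/14.
Numerically: E[X] ≈ 0.07143.

E[X] = 56693912375296 · (1/14)^{13} = 1/14 ≈ 0.07143.


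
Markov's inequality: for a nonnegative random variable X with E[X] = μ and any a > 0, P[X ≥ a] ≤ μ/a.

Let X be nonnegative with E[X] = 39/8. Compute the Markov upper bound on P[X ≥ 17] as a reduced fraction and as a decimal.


μ = E[X] = 39/8, a = 17.
Markov: P[X ≥ 17] ≤ μ/a = (39/8)/17 = 39/136.
Numerically: ≈ 0.28676.
(Since a = 17 > μ = 4.87500, the bound 39/136 is < 1 and informative.)

P[X ≥ 17] ≤ 39/136 ≈ 0.28676.


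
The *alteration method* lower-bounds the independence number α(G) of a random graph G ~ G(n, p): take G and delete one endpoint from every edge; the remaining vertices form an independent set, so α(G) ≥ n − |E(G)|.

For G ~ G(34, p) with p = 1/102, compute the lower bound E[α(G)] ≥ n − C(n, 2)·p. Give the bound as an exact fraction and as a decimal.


E[|E(G)|] = C(34, 2)·p = 561 · (1/102) = 11/2.
E[α(G)] ≥ n − E[|E(G)|] = 34 − 11/2 = 57/2.
Numerically: ≈ 28.5000.
(This is only a lower bound; the true E[α(G)] may be larger.)

E[α(G)] ≥ 57/2 ≈ 28.5000.


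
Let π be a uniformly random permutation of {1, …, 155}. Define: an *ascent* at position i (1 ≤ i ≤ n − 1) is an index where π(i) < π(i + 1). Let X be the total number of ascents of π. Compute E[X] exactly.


Write X = Σ X_I over i = 1, …, 154, with X_I the indicator of one ascent.
There are 154 indicators.
For each fixed i, the pair (π(i), π(i+1)) is a uniformly random ordered pair of distinct values from {1, …, 155}; by symmetry P[π(i) < π(i+1)] = 1/2.
By linearity: E[X] = 154 · (1/2) = (155 − 1) · (1/2) = 77 ≈ 77.00000.

E[X] = 77 = 77.00000.


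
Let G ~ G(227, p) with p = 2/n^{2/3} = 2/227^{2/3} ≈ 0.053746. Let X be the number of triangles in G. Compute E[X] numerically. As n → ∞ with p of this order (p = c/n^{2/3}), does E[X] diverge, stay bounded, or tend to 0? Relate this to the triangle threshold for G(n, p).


Number of potential triangles: C(227, 3) = 1923825.
Each occurs with probability p³ ≈ (0.053746)³ ≈ 1.5525238e-04.
By linearity: E[X] = C(227, 3)·p³ ≈ 1923825 · 1.5525238e-04 ≈ 298.67841.
Since α = 2/3 < 1, p = c/n^{2/3} ≫ 1/n is above the triangle threshold p ~ 1/n. Asymptotically E[X] ~ (c³/6)·n^{3(1−α)} = (2³/6)·n^{1} → ∞; triangles are abundant w.h.p.

E[X] ≈ 298.67841; in regime p = Θ(1/n^{2/3}) E[X] diverges (above the triangle threshold p ~ 1/n).


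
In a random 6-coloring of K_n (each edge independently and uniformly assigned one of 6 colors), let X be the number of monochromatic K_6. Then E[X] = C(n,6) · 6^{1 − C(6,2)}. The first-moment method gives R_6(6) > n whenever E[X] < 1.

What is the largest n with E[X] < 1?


We need C(n, 6) · 6^{1 − 15} < 1, i.e. C(n, 6) < 6^{15 − 1} = 78364164096.
Check values of n near the boundary:
  n = 197: C(197, 6) = 75176946208; 75176946208 < 78364164096? YES
  n = 198: C(198, 6) = 77526225777; 77526225777 < 78364164096? YES
  n = 199: C(199, 6) = 79936367511; 79936367511 < 78364164096? NO
The largest n with C(n, 6) < 78364164096 is n = 198 (where E[X] = 25842075259/26121388032 ≈ 0.9893). Hence R_6(6) > 198, i.e. R_6(6) ≥ 199.

Largest n = 198; hence R_6(6) > 198.


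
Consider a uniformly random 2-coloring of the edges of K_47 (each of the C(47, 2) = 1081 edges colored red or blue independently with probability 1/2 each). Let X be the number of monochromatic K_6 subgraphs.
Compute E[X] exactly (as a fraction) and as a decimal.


Let X = Σ_S X_S over the C(47, 6) = 10737573 subsets S of size 6, where X_S = 1 if the K_6 on S is monochromatic.
For a fixed S, the K_6 on S has C(6, 2) = 15 edges. P[all 15 edges red] = (1/2)^15, and likewise for blue, so P[monochromatic] = 2·(1/2)^15 = 2^{1 − 15} = 1/16384.
By linearity: E[X] = C(47, 6) · 2^{1 − 15} = 10737573 · 1/16384 = 10737573/16384.
Numerically: E[X] ≈ 655.3694.

E[X] = C(47,6)·2^(1−C(6,2)) = 10737573/16384 ≈ 655.3694.


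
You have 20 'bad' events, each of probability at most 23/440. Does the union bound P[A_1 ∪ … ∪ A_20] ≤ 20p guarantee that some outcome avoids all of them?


Union bound: P[∪_{i=1}^{20} A_i] ≤ Σ_i P[A_i] ≤ 20·p = 20·(23/440) = 23/22.
Numerically: 23/22 ≈ 1.0454545.
Is 23/22 < 1? NO.
Since the bound 23/22 is ≥ 1, the union bound is uninformative here; it does NOT by itself certify existence.

20·p = 23/22 ≈ 1.0454545; existence NOT certified by the union bound.


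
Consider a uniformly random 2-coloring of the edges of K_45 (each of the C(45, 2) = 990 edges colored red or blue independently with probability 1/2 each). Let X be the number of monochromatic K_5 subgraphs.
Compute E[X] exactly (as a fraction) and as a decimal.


Let X = Σ_S X_S over the C(45, 5) = 1221759 subsets S of size 5, where X_S = 1 if the K_5 on S is monochromatic.
For a fixed S, the K_5 on S has C(5, 2) = 10 edges. P[all 10 edges red] = (1/2)^10, and likewise for blue, so P[monochromatic] = 2·(1/2)^10 = 2^{1 − 10} = 1/512.
Summing: E[X] = C(45, 5) · 2^{1 − 10} = 1221759 · 1/512 = 1221759/512.
Numerically: E[X] ≈ 2386.2480.

E[X] = C(45,5)·2^(1−C(5,2)) = 1221759/512 ≈ 2386.2480.


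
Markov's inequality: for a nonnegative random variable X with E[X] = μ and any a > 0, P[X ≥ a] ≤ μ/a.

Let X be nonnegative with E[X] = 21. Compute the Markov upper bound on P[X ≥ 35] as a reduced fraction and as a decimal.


μ = E[X] = 21, a = 35.
Markov: P[X ≥ 35] ≤ μ/a = (21)/35 = 3/5.
Numerically: ≈ 0.6000.
(Since a = 35 > μ = 21.0000, the bound 3/5 is < 1 and informative.)

P[X ≥ 35] ≤ 3/5 ≈ 0.6000.


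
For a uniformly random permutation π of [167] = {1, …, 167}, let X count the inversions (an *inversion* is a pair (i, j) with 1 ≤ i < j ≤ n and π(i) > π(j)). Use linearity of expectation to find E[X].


Write X = Σ X_I over the C(167, 2) = 13861 pairs i < j, with X_I the indicator of one inversion.
There are 13861 indicators.
For each fixed pair i < j, the values π(i) and π(j) are two distinct elements of {1, …, 167} in uniformly random order; by symmetry P[π(i) > π(j)] = 1/2.
By linearity: E[X] = 13861 · (1/2) = C(167, 2) · (1/2) = 13861/2 = 13861/2 ≈ 6930.50000.

E[X] = 13861/2 = 6930.50000.


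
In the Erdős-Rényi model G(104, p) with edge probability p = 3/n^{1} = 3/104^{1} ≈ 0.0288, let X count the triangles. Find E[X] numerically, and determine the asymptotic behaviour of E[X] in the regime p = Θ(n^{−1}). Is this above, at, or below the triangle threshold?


Number of potential triangles: C(104, 3) = 182104.
Each occurs with probability p³ ≈ (0.0288)³ ≈ 2.40029e-05.
By linearity: E[X] = C(104, 3)·p³ ≈ 182104 · 2.40029e-05 ≈ 4.371.
Here α = 1, so p = 3/n is exactly at the triangle threshold p ~ 1/n. Asymptotically E[X] → c³/6 = 3³/6 = 9/2 ≈ 4.500, a bounded constant. In this regime the triangle count is asymptotically Poisson(c³/6).

E[X] ≈ 4.371; in regime p = Θ(1/n^{1}) E[X] stays bounded (at the triangle threshold p ~ 1/n).


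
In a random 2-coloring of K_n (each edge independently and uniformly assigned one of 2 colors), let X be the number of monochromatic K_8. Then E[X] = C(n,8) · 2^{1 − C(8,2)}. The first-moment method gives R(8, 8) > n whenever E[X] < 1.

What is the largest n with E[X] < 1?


We need C(n, 8) · 2^{1 − 28} < 1, i.e. C(n, 8) < 2^{28 − 1} = 134217728.
Check values of n near the boundary:
  n = 40: C(40, 8) = 76904685; 76904685 < 134217728? YES
  n = 41: C(41, 8) = 95548245; 95548245 < 134217728? YES
  n = 42: C(42, 8) = 118030185; 118030185 < 134217728? YES
  n = 43: C(43, 8) = 145008513; 145008513 < 134217728? NO
  n = 44: C(44, 8) = 177232627; 177232627 < 134217728? NO
  n = 45: C(45, 8) = 215553195; 215553195 < 134217728? NO
The largest n with C(n, 8) < 134217728 is n = 42 (where E[X] = 118030185/134217728 ≈ 0.87939). Hence R(8, 8) > 42, i.e. R(8, 8) ≥ 43.

Largest n = 42; hence R(8, 8) > 42.


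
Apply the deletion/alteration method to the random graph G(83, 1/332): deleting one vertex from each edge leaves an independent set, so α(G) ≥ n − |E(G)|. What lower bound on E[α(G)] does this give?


E[|E(G)|] = C(83, 2)·p = 3403 · (1/332) = 41/4.
E[α(G)] ≥ n − E[|E(G)|] = 83 − 41/4 = 291/4.
Numerically: ≈ 72.750000.
(This is only a lower bound; the true E[α(G)] may be larger.)

E[α(G)] ≥ 291/4 ≈ 72.750000.


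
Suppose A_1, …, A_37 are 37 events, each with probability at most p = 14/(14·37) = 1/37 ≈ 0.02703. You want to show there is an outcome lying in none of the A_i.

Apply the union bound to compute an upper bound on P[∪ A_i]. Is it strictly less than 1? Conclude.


Union bound: P[∪_{i=1}^{37} A_i] ≤ Σ_i P[A_i] ≤ 37·p = 37·(1/37) = 1.
Numerically: 1 ≈ 1.00000.
Is 1 < 1? NO.
Since the bound 1 is ≥ 1, the union bound is uninformative here; it does NOT by itself certify existence.

37·p = 1 ≈ 1.00000; existence NOT certified by the union bound.


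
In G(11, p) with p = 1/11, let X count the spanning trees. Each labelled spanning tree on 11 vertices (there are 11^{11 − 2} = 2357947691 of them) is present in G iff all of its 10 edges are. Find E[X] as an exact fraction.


K_11 has 11^{11 − 2} = 2357947691 labelled spanning trees.
For each such spanning tree H, let X_H = 1 if all 10 edges of H are present in G. Then P[X_H = 1] = p^{10} = (1/11)^{10} = 1/25937424601.
By linearity: E[X] = Σ_H E[X_H] = 2357947691 · p^{10} = 2357947691 · 1/25937424601 = 1/11.
Numerically: E[X] ≈ 0.0909.

E[X] = 2357947691 · (1/11)^{10} = 1/11 ≈ 0.0909.


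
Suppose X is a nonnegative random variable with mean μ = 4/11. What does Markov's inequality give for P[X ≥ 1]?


μ = E[X] = 4/11, a = 1.
Markov: P[X ≥ 1] ≤ μ/a = (4/11)/1 = 4/11.
Numerically: ≈ 0.36364.
(Since a = 1 > μ = 0.36364, the bound 4/11 is < 1 and informative.)

P[X ≥ 1] ≤ 4/11 ≈ 0.36364.


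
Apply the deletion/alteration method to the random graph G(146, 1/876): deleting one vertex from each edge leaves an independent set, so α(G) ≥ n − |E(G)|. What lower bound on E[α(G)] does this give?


E[|E(G)|] = C(146, 2)·p = 10585 · (1/876) = 145/12.
E[α(G)] ≥ n − E[|E(G)|] = 146 − 145/12 = 1607/12.
Numerically: ≈ 133.917.
(This is only a lower bound; the true E[α(G)] may be larger.)

E[α(G)] ≥ 1607/12 ≈ 133.917.


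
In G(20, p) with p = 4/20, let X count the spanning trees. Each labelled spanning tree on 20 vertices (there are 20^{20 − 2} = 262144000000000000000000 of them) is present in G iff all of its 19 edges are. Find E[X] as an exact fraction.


K_20 has 20^{20 − 2} = 262144000000000000000000 labelled spanning trees.
For each such spanning tree H, let X_H = 1 if all 19 edges of H are present in G. Then P[X_H = 1] = p^{19} = (1/5)^{19} = 1/19073486328125.
By linearity of expectation: E[X] = Σ_H E[X_H] = 262144000000000000000000 · p^{19} = 262144000000000000000000 · 1/19073486328125 = 68719476736/5.
Numerically: E[X] ≈ 1.3744e+10.

E[X] = 262144000000000000000000 · (1/5)^{19} = 68719476736/5 ≈ 1.3744e+10.


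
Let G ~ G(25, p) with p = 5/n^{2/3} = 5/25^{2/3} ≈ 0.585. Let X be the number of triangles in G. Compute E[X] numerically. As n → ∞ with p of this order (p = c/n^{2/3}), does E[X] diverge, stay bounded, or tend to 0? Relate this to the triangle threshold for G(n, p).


Number of potential triangles: C(25, 3) = 2300.
Each occurs with probability p³ ≈ (0.585)³ ≈ 2.00000e-01.
By linearity: E[X] = C(25, 3)·p³ ≈ 2300 · 2.00000e-01 ≈ 460.000.
Since α = 2/3 < 1, p = c/n^{2/3} ≫ 1/n is above the triangle threshold p ~ 1/n. Asymptotically E[X] ~ (c³/6)·n^{3(1−α)} = (5³/6)·n^{1} → ∞; triangles are abundant w.h.p.

E[X] ≈ 460.000; in regime p = Θ(1/n^{2/3}) E[X] diverges (above the triangle threshold p ~ 1/n).
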